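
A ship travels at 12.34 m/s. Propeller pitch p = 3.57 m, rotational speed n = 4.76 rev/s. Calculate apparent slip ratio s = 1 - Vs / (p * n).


Formula: s = 1 - Vs / (p * n)
Step 1 — p * n = 3.57 * 4.76 = 16.9932
Step 2 — Vs / (p*n) = 12.34 / 16.9932 = 0.726173 (6 d.p.)
Step 3 — s = 1 - 0.726173 = 0.273827

0.273827


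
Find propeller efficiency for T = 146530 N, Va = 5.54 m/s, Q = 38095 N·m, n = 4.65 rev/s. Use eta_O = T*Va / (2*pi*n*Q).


Formula: eta = T * Va / (2 * pi * n * Q)
Step 1 — numerator = T * Va = 146530 * 5.54 = 811776.2
Step 2 — 2 * pi * n = 2 * pi * 4.65 = 29.216812
Step 3 — denominator = 29.216812 * 38095 = 1113014.45
Step 4 — eta = 811776.2 / 1113014.45 ≈ 0.72935 (5 s.f.)

0.72935


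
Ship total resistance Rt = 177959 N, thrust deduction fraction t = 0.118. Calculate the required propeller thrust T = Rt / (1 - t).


Formula: T = Rt / (1 - t)
Step 1 — (1 - t) = 1 - 0.118 = 0.882
Step 2 — T = 177959 / 0.882 ≈ 201770 N (5 s.f.)

201770 N


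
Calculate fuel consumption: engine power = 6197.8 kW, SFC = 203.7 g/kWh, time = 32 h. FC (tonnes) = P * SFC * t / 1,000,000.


Formula: FC (tonnes) = P * SFC * t / 1,000,000
Step 1 — P * SFC * t = 6197.8 * 203.7 * 32 = 40399739.52 g
Step 2 — FC (tonnes) = 40399739.52 / 1,000,000 ≈ 40.400 tonnes (5 s.f.)

40.400 tonnes


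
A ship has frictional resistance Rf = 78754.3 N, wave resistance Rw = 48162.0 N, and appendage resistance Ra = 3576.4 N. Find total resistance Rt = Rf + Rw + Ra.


Formula: Rt = Rf + Rw + Ra
Substituting: Rt = 78754.3 + 48162.0 + 3576.4
Result: Rt = 130492.7 N

130492.7 N


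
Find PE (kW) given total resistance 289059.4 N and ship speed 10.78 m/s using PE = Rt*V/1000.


Formula: PE = Rt * V / 1000 (kW)
Step 1 — PE (W) = 289059.4 * 10.78 = 3116060.332 W
Step 2 — PE (kW) = 3116060.332 / 1000 ≈ 3116.1 kW (5 s.f.)

3116.1 kW


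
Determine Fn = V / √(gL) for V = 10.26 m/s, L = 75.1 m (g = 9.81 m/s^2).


Formula: Fn = V / sqrt(g * L)
Step 1 — g * L = 9.81 * 75.1 = 736.731
Step 2 — sqrt(g * L) = sqrt(736.731) = 27.142789
Step 3 — Fn = 10.26 / 27.142789 ≈ 0.37800 (5 s.f.)

0.37800


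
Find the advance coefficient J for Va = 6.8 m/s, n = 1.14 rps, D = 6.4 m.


Formula: J = Va / (n * D)
Step 1 — n * D = 1.14 * 6.4 = 7.296
Step 2 — J = 6.8 / 7.296 ≈ 0.93202 (5 s.f.)

0.93202


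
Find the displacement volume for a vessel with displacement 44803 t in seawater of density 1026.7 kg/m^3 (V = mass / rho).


Formula: V = mass / rho
Step 1 — convert tonnes to kg: 44803 t * 1000 = 44803000 kg
Step 2 — V = 44803000 / 1026.7 ≈ 43638 m^3 (5 s.f.)

43638 m^3


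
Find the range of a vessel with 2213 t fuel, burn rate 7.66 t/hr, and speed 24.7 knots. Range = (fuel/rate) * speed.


Formula: endurance = fuel / rate; range = endurance * speed
Step 1 — endurance = 2213 / 7.66 = 288.9034 hours
Step 2 — range = 288.9034 * 24.7 ≈ 7135.9 nautical miles (5 s.f.)

7135.9 NM


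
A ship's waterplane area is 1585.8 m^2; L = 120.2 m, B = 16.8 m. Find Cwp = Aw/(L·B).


Formula: Cwp = Aw / (L * B)
Step 1 — L * B = 120.2 * 16.8 = 2019.36 m^2
Step 2 — Cwp = 1585.8 / 2019.36 ≈ 0.78530 (5 s.f.)

0.78530


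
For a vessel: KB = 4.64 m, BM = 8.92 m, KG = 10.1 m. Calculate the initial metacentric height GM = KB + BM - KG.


Formula: GM = KB + BM - KG
Step 1 — KM = KB + BM = 4.64 + 8.92 = 13.56 m
Step 2 — GM = KM - KG = 13.56 - 10.1 = 3.46 m

3.46 m


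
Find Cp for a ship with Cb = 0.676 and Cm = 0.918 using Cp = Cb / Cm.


Formula: Cp = Cb / Cm
Substituting: Cp = 0.676 / 0.918
Result: Cp ≈ 0.73638 (5 s.f.)

0.73638


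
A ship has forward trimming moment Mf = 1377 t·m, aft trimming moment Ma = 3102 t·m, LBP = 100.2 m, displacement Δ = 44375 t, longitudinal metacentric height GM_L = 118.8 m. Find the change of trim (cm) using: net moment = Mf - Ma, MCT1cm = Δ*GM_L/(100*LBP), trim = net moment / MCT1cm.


Formula: net trimming moment = Mf - Ma; MCT1cm = Δ*GM_L/(100*LBP); trim = net moment / MCT1cm
Step 1 — net trimming moment = 1377 - 3102 = -1725 t·m
Step 2 — MCT1cm = 44375 * 118.8 / (100 * 100.2) = 526.1228 t·m/cm
Step 3 — trim = -1725 / 526.1228 ≈ -3.2787 cm (5 s.f.)

-3.2787 cm


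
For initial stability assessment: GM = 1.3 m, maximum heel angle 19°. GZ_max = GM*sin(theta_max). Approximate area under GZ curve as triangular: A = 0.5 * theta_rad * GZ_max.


Formula: GZ_max = GM * sin(theta); Area = 0.5 * theta_rad * GZ_max
Step 1 — GZ_max = 1.3 * sin(19°) = 1.3 * 0.325568 = 0.423238 m
Step 2 — theta_rad = 19 * pi/180 = 0.331613 rad
Step 3 — Area = 0.5 * 0.331613 * 0.423238 ≈ 0.070176 m·rad (5 s.f.)

0.070176 m·rad


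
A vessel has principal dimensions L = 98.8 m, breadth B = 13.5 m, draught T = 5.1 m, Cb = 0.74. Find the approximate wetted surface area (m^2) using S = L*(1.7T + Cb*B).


Formula: S = 1.7*L*T + V/T with V = Cb*L*B*T, i.e. S = L * (1.7*T + Cb*B)
Step 1 — 1.7*T = 1.7 * 5.1 = 8.67 m
Step 2 — Cb*B = 0.74 * 13.5 = 9.99 m
Step 3 — 1.7*T + Cb*B = 8.67 + 9.99 = 18.66 m
Step 4 — S = 98.8 * 18.66 ≈ 1843.6 m^2 (5 s.f.)

1843.6 m^2


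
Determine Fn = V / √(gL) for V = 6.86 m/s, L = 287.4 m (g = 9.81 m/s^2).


Formula: Fn = V / sqrt(g * L)
Step 1 — g * L = 9.81 * 287.4 = 2819.394
Step 2 — sqrt(g * L) = sqrt(2819.394) = 53.097966
Step 3 — Fn = 6.86 / 53.097966 ≈ 0.12920 (5 s.f.)

0.12920


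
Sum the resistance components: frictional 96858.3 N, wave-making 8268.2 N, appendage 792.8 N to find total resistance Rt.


Formula: Rt = Rf + Rw + Ra
Substituting: Rt = 96858.3 + 8268.2 + 792.8
Result: Rt = 105919.3 N

105919.3 N


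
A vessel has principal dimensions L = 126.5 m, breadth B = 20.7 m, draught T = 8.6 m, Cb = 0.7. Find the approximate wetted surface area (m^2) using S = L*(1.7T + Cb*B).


Formula: S = 1.7*L*T + V/T with V = Cb*L*B*T, i.e. S = L * (1.7*T + Cb*B)
Step 1 — 1.7*T = 1.7 * 8.6 = 14.62 m
Step 2 — Cb*B = 0.7 * 20.7 = 14.49 m
Step 3 — 1.7*T + Cb*B = 14.62 + 14.49 = 29.11 m
Step 4 — S = 126.5 * 29.11 ≈ 3682.4 m^2 (5 s.f.)

3682.4 m^2


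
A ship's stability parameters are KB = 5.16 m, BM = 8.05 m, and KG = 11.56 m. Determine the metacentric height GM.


Formula: GM = KB + BM - KG
Step 1 — KM = KB + BM = 5.16 + 8.05 = 13.21 m
Step 2 — GM = KM - KG = 13.21 - 11.56 = 1.65 m

1.65 m


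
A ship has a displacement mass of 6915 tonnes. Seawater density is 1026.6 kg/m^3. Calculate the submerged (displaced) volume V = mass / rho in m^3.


Formula: V = mass / rho
Step 1 — convert tonnes to kg: 6915 t * 1000 = 6915000 kg
Step 2 — V = 6915000 / 1026.6 ≈ 6735.8 m^3 (5 s.f.)

6735.8 m^3


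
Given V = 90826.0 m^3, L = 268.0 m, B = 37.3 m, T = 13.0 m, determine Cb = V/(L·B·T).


Formula: Cb = V / (L * B * T)
Step 1 — L * B * T = 268.0 * 37.3 * 13.0 = 129953.2 m^3
Step 2 — Cb = 90826.0 / 129953.2 ≈ 0.69891 (5 s.f.)

0.69891


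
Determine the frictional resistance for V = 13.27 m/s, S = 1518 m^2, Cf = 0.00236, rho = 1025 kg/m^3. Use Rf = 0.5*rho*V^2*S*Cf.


Formula: Rf = 0.5 * rho * V^2 * S * Cf
Step 1 — V^2 = 13.27^2 = 176.0929
Step 2 — 0.5 * rho * V^2 = 0.5 * 1025 * 176.0929 = 90247.61125
Step 3 — Rf = 90247.61125 * 1518 * 0.00236 ≈ 323310 N (5 s.f.)

323310 N


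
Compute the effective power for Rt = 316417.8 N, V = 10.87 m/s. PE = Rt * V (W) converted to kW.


Formula: PE = Rt * V / 1000 (kW)
Step 1 — PE (W) = 316417.8 * 10.87 = 3439461.486 W
Step 2 — PE (kW) = 3439461.486 / 1000 ≈ 3439.5 kW (5 s.f.)

3439.5 kW


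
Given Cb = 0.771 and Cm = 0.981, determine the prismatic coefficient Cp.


Formula: Cp = Cb / Cm
Substituting: Cp = 0.771 / 0.981
Result: Cp ≈ 0.78593 (5 s.f.)

0.78593


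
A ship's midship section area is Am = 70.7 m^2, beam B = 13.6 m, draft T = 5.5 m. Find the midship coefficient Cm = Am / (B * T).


Formula: Cm = Am / (B * T)
Step 1 — B * T = 13.6 * 5.5 = 74.8 m^2
Step 2 — Cm = 70.7 / 74.8 ≈ 0.94519 (5 s.f.)

0.94519


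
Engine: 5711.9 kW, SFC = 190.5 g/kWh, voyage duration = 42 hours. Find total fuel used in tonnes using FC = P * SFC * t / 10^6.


Formula: FC (tonnes) = P * SFC * t / 1,000,000
Step 1 — P * SFC * t = 5711.9 * 190.5 * 42 = 45700911.9 g
Step 2 — FC (tonnes) = 45700911.9 / 1,000,000 ≈ 45.701 tonnes (5 s.f.)

45.701 tonnes


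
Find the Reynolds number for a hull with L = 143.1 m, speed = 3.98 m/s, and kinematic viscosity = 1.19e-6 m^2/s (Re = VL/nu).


Formula: Re = V * L / nu
Step 1 — V * L = 3.98 * 143.1 = 569.538 m^2/s
Step 2 — Re = 569.538 / 1.19e-6 = 4.79e+08

4.79e+08


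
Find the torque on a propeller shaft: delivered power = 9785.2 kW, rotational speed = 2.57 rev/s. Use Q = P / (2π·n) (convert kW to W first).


Formula: Q = P_W / (2 * pi * n)
Step 1 — P_W = 9785.2 kW * 1000 = 9785200.0 W
Step 2 — 2 * pi * n = 2 * pi * 2.57 = 16.147786
Step 3 — Q = 9785200.0 / 16.147786 ≈ 605980 N·m (5 s.f.)

605980 N·m


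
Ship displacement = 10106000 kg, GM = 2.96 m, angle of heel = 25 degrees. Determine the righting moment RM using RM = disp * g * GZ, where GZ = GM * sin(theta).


Formula: GZ = GM * sin(theta); RM = disp * g * GZ
Step 1 — GZ = 2.96 * sin(25°) = 2.96 * 0.422618 = 1.250949 m
Step 2 — RM = 10106000 * 9.81 * 1.250949 ≈ 124020000 N·m (5 s.f.)

124020000 N·m


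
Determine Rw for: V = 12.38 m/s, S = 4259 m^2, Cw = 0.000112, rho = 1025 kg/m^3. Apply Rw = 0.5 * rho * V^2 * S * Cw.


Formula: Rw = 0.5 * rho * V^2 * S * Cw
Step 1 — V^2 = 12.38^2 = 153.2644
Step 2 — 0.5 * rho * V^2 = 0.5 * 1025 * 153.2644 = 78548.005
Step 3 — Rw = 78548.005 * 4259 * 0.000112 ≈ 37468 N (5 s.f.)

37468 N


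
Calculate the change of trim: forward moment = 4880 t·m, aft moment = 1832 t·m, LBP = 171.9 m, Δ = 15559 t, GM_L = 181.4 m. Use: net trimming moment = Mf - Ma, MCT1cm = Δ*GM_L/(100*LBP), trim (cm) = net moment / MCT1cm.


Formula: net trimming moment = Mf - Ma; MCT1cm = Δ*GM_L/(100*LBP); trim = net moment / MCT1cm
Step 1 — net trimming moment = 4880 - 1832 = 3048 t·m
Step 2 — MCT1cm = 15559 * 181.4 / (100 * 171.9) = 164.1886 t·m/cm
Step 3 — trim = 3048 / 164.1886 ≈ 18.564 cm (5 s.f.)

18.564 cm


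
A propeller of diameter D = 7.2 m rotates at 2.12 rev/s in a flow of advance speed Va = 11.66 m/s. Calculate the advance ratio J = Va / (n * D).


Formula: J = Va / (n * D)
Step 1 — n * D = 2.12 * 7.2 = 15.264
Step 2 — J = 11.66 / 15.264 ≈ 0.76389 (5 s.f.)

0.76389


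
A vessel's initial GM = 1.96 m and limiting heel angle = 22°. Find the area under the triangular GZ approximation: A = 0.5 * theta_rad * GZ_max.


Formula: GZ_max = GM * sin(theta); Area = 0.5 * theta_rad * GZ_max
Step 1 — GZ_max = 1.96 * sin(22°) = 1.96 * 0.374607 = 0.73423 m
Step 2 — theta_rad = 22 * pi/180 = 0.383972 rad
Step 3 — Area = 0.5 * 0.383972 * 0.73423 ≈ 0.14096 m·rad (5 s.f.)

0.14096 m·rad


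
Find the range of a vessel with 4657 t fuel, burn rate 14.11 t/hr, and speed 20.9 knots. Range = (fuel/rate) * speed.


Formula: endurance = fuel / rate; range = endurance * speed
Step 1 — endurance = 4657 / 14.11 = 330.0496 hours
Step 2 — range = 330.0496 * 20.9 ≈ 6898.0 nautical miles (5 s.f.)

6898.0 NM


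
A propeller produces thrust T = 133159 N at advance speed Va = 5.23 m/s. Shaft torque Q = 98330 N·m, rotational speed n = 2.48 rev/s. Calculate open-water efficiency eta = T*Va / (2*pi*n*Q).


Formula: eta = T * Va / (2 * pi * n * Q)
Step 1 — numerator = T * Va = 133159 * 5.23 = 696421.57
Step 2 — 2 * pi * n = 2 * pi * 2.48 = 15.5823
Step 3 — denominator = 15.5823 * 98330 = 1532207.56
Step 4 — eta = 696421.57 / 1532207.56 ≈ 0.45452 (5 s.f.)

0.45452


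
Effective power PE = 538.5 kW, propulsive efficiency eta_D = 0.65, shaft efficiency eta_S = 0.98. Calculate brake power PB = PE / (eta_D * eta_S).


Formula: PB = PE / (eta_D * eta_S)
Step 1 — combined efficiency = eta_D * eta_S = 0.65 * 0.98 = 0.637
Step 2 — PB = 538.5 / 0.637 ≈ 845.37 kW (5 s.f.)

845.37 kW


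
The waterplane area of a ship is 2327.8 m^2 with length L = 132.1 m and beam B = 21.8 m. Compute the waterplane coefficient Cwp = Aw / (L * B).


Formula: Cwp = Aw / (L * B)
Step 1 — L * B = 132.1 * 21.8 = 2879.78 m^2
Step 2 — Cwp = 2327.8 / 2879.78 ≈ 0.80833 (5 s.f.)

0.80833


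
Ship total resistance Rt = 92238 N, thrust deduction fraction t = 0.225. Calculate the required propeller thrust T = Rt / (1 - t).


Formula: T = Rt / (1 - t)
Step 1 — (1 - t) = 1 - 0.225 = 0.775
Step 2 — T = 92238 / 0.775 ≈ 119020 N (5 s.f.)

119020 N


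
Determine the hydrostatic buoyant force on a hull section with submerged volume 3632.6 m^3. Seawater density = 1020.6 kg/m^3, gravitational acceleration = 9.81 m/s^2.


Formula: Fb = rho * g * V
Substituting: Fb = 1020.6 * 9.81 * 3632.6
Intermediate: 1020.6 * 9.81 = 10012.086
Result: Fb = 10012.086 * 3632.6 ≈ 36370000 N (5 s.f.)

36370000 N


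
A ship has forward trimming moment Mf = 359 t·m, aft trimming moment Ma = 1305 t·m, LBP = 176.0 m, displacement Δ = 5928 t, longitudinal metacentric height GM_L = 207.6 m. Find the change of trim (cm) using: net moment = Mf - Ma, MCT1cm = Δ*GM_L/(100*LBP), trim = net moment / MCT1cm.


Formula: net trimming moment = Mf - Ma; MCT1cm = Δ*GM_L/(100*LBP); trim = net moment / MCT1cm
Step 1 — net trimming moment = 359 - 1305 = -946 t·m
Step 2 — MCT1cm = 5928 * 207.6 / (100 * 176.0) = 69.9235 t·m/cm
Step 3 — trim = -946 / 69.9235 ≈ -13.529 cm (5 s.f.)

-13.529 cm


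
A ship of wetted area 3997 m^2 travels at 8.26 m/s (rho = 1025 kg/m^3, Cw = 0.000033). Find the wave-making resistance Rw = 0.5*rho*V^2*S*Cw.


Formula: Rw = 0.5 * rho * V^2 * S * Cw
Step 1 — V^2 = 8.26^2 = 68.2276
Step 2 — 0.5 * rho * V^2 = 0.5 * 1025 * 68.2276 = 34966.645
Step 3 — Rw = 34966.645 * 3997 * 0.000033 ≈ 4612.1 N (5 s.f.)

4612.1 N


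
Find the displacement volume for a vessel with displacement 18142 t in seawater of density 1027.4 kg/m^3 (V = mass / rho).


Formula: V = mass / rho
Step 1 — convert tonnes to kg: 18142 t * 1000 = 18142000 kg
Step 2 — V = 18142000 / 1027.4 ≈ 17658 m^3 (5 s.f.)

17658 m^3


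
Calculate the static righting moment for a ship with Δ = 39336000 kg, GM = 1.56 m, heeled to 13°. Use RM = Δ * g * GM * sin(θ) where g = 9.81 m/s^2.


Formula: GZ = GM * sin(theta); RM = disp * g * GZ
Step 1 — GZ = 1.56 * sin(13°) = 1.56 * 0.224951 = 0.350924 m
Step 2 — RM = 39336000 * 9.81 * 0.350924 ≈ 135420000 N·m (5 s.f.)

135420000 N·m


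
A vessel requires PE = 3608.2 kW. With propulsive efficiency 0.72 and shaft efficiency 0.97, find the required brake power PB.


Formula: PB = PE / (eta_D * eta_S)
Step 1 — combined efficiency = eta_D * eta_S = 0.72 * 0.97 = 0.6984
Step 2 — PB = 3608.2 / 0.6984 ≈ 5166.4 kW (5 s.f.)

5166.4 kW


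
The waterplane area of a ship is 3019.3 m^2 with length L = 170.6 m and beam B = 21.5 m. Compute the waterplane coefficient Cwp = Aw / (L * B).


Formula: Cwp = Aw / (L * B)
Step 1 — L * B = 170.6 * 21.5 = 3667.9 m^2
Step 2 — Cwp = 3019.3 / 3667.9 ≈ 0.82317 (5 s.f.)

0.82317


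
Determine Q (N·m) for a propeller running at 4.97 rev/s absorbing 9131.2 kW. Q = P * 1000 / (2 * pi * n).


Formula: Q = P_W / (2 * pi * n)
Step 1 — P_W = 9131.2 kW * 1000 = 9131200.0 W
Step 2 — 2 * pi * n = 2 * pi * 4.97 = 31.227431
Step 3 — Q = 9131200.0 / 31.227431 ≈ 292410 N·m (5 s.f.)

292410 N·m


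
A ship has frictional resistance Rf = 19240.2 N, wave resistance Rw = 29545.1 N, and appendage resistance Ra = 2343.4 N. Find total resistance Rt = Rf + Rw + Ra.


Formula: Rt = Rf + Rw + Ra
Substituting: Rt = 19240.2 + 29545.1 + 2343.4
Result: Rt = 51128.7 N

51128.7 N


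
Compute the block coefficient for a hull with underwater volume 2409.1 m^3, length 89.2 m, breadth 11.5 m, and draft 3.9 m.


Formula: Cb = V / (L * B * T)
Step 1 — L * B * T = 89.2 * 11.5 * 3.9 = 4000.62 m^3
Step 2 — Cb = 2409.1 / 4000.62 ≈ 0.60218 (5 s.f.)

0.60218


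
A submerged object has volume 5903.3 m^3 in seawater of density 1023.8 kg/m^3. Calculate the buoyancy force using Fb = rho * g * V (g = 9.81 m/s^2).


Formula: Fb = rho * g * V
Substituting: Fb = 1023.8 * 9.81 * 5903.3
Intermediate: 1023.8 * 9.81 = 10043.478
Result: Fb = 10043.478 * 5903.3 ≈ 59290000 N (5 s.f.)

59290000 N


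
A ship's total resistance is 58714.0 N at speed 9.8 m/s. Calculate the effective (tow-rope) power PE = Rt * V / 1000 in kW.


Formula: PE = Rt * V / 1000 (kW)
Step 1 — PE (W) = 58714.0 * 9.8 = 575397.2 W
Step 2 — PE (kW) = 575397.2 / 1000 ≈ 575.40 kW (5 s.f.)

575.40 kW


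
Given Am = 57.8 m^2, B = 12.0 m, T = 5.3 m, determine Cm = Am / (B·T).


Formula: Cm = Am / (B * T)
Step 1 — B * T = 12.0 * 5.3 = 63.6 m^2
Step 2 — Cm = 57.8 / 63.6 ≈ 0.90881 (5 s.f.)

0.90881


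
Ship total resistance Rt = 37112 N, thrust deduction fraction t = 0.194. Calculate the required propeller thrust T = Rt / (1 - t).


Formula: T = Rt / (1 - t)
Step 1 — (1 - t) = 1 - 0.194 = 0.806
Step 2 — T = 37112 / 0.806 ≈ 46045 N (5 s.f.)

46045 N


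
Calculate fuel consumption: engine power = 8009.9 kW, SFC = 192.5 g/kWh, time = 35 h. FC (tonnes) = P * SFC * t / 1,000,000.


Formula: FC (tonnes) = P * SFC * t / 1,000,000
Step 1 — P * SFC * t = 8009.9 * 192.5 * 35 = 53966701.25 g
Step 2 — FC (tonnes) = 53966701.25 / 1,000,000 ≈ 53.967 tonnes (5 s.f.)

53.967 tonnes


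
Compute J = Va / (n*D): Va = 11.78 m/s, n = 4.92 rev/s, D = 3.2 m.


Formula: J = Va / (n * D)
Step 1 — n * D = 4.92 * 3.2 = 15.744
Step 2 — J = 11.78 / 15.744 ≈ 0.74822 (5 s.f.)

0.74822


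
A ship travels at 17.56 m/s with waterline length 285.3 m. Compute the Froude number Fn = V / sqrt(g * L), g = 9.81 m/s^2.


Formula: Fn = V / sqrt(g * L)
Step 1 — g * L = 9.81 * 285.3 = 2798.793
Step 2 — sqrt(g * L) = sqrt(2798.793) = 52.90362
Step 3 — Fn = 17.56 / 52.90362 ≈ 0.33192 (5 s.f.)

0.33192


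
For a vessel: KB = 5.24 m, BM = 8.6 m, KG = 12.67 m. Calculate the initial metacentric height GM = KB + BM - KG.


Formula: GM = KB + BM - KG
Step 1 — KM = KB + BM = 5.24 + 8.6 = 13.84 m
Step 2 — GM = KM - KG = 13.84 - 12.67 = 1.17 m

1.17 m


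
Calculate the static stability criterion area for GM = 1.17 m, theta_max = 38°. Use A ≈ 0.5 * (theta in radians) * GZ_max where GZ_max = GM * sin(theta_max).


Formula: GZ_max = GM * sin(theta); Area = 0.5 * theta_rad * GZ_max
Step 1 — GZ_max = 1.17 * sin(38°) = 1.17 * 0.615661 = 0.720323 m
Step 2 — theta_rad = 38 * pi/180 = 0.663225 rad
Step 3 — Area = 0.5 * 0.663225 * 0.720323 ≈ 0.23887 m·rad (5 s.f.)

0.23887 m·rad


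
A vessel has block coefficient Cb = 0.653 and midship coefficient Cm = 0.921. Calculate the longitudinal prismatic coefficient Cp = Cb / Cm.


Formula: Cp = Cb / Cm
Substituting: Cp = 0.653 / 0.921
Result: Cp ≈ 0.70901 (5 s.f.)

0.70901


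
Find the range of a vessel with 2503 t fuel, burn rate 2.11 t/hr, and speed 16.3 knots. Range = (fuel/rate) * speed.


Formula: endurance = fuel / rate; range = endurance * speed
Step 1 — endurance = 2503 / 2.11 = 1186.2559 hours
Step 2 — range = 1186.2559 * 16.3 ≈ 19336 nautical miles (5 s.f.)

19336 NM


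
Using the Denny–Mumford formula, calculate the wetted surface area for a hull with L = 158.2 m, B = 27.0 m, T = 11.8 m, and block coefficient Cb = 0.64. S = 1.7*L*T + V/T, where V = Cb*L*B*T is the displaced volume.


Formula: S = 1.7*L*T + V/T with V = Cb*L*B*T, i.e. S = L * (1.7*T + Cb*B)
Step 1 — 1.7*T = 1.7 * 11.8 = 20.06 m
Step 2 — Cb*B = 0.64 * 27.0 = 17.28 m
Step 3 — 1.7*T + Cb*B = 20.06 + 17.28 = 37.34 m
Step 4 — S = 158.2 * 37.34 ≈ 5907.2 m^2 (5 s.f.)

5907.2 m^2


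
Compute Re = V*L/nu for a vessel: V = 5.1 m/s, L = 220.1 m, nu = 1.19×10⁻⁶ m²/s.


Formula: Re = V * L / nu
Step 1 — V * L = 5.1 * 220.1 = 1122.51 m^2/s
Step 2 — Re = 1122.51 / 1.19e-6 = 9.43e+08

9.43e+08


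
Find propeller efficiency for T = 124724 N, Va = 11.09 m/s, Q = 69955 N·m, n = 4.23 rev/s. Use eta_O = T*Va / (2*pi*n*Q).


Formula: eta = T * Va / (2 * pi * n * Q)
Step 1 — numerator = T * Va = 124724 * 11.09 = 1383189.16
Step 2 — 2 * pi * n = 2 * pi * 4.23 = 26.577874
Step 3 — denominator = 26.577874 * 69955 = 1859255.18
Step 4 — eta = 1383189.16 / 1859255.18 ≈ 0.74395 (5 s.f.)

0.74395


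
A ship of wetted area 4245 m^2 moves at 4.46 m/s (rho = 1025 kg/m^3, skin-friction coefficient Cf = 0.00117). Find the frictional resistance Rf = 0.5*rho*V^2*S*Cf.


Formula: Rf = 0.5 * rho * V^2 * S * Cf
Step 1 — V^2 = 4.46^2 = 19.8916
Step 2 — 0.5 * rho * V^2 = 0.5 * 1025 * 19.8916 = 10194.445
Step 3 — Rf = 10194.445 * 4245 * 0.00117 ≈ 50632 N (5 s.f.)

50632 N


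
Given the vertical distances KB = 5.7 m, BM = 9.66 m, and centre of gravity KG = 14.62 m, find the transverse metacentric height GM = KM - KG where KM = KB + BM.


Formula: GM = KB + BM - KG
Step 1 — KM = KB + BM = 5.7 + 9.66 = 15.36 m
Step 2 — GM = KM - KG = 15.36 - 14.62 = 0.74 m

0.74 m


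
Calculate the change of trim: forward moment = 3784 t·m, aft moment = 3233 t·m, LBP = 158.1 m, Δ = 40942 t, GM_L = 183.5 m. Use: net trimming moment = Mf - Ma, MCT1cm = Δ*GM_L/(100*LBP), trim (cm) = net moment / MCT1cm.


Formula: net trimming moment = Mf - Ma; MCT1cm = Δ*GM_L/(100*LBP); trim = net moment / MCT1cm
Step 1 — net trimming moment = 3784 - 3233 = 551 t·m
Step 2 — MCT1cm = 40942 * 183.5 / (100 * 158.1) = 475.1965 t·m/cm
Step 3 — trim = 551 / 475.1965 ≈ 1.1595 cm (5 s.f.)

1.1595 cm


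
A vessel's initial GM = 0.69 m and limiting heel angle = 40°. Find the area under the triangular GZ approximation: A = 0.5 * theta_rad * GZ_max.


Formula: GZ_max = GM * sin(theta); Area = 0.5 * theta_rad * GZ_max
Step 1 — GZ_max = 0.69 * sin(40°) = 0.69 * 0.642788 = 0.443524 m
Step 2 — theta_rad = 40 * pi/180 = 0.698132 rad
Step 3 — Area = 0.5 * 0.698132 * 0.443524 ≈ 0.15482 m·rad (5 s.f.)

0.15482 m·rad


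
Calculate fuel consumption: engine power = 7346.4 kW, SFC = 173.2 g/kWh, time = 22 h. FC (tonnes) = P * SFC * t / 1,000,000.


Formula: FC (tonnes) = P * SFC * t / 1,000,000
Step 1 — P * SFC * t = 7346.4 * 173.2 * 22 = 27992722.56 g
Step 2 — FC (tonnes) = 27992722.56 / 1,000,000 ≈ 27.993 tonnes (5 s.f.)

27.993 tonnes


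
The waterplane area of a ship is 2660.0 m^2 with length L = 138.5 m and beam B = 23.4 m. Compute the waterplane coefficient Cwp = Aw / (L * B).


Formula: Cwp = Aw / (L * B)
Step 1 — L * B = 138.5 * 23.4 = 3240.9 m^2
Step 2 — Cwp = 2660.0 / 3240.9 ≈ 0.82076 (5 s.f.)

0.82076


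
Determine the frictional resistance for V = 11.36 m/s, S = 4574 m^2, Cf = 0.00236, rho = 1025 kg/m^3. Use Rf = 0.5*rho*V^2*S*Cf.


Formula: Rf = 0.5 * rho * V^2 * S * Cf
Step 1 — V^2 = 11.36^2 = 129.0496
Step 2 — 0.5 * rho * V^2 = 0.5 * 1025 * 129.0496 = 66137.92
Step 3 — Rf = 66137.92 * 4574 * 0.00236 ≈ 713940 N (5 s.f.)

713940 N


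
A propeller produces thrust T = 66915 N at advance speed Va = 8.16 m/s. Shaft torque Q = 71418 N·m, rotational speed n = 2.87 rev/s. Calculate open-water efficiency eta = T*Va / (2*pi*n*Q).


Formula: eta = T * Va / (2 * pi * n * Q)
Step 1 — numerator = T * Va = 66915 * 8.16 = 546026.4
Step 2 — 2 * pi * n = 2 * pi * 2.87 = 18.032742
Step 3 — denominator = 18.032742 * 71418 = 1287862.37
Step 4 — eta = 546026.4 / 1287862.37 ≈ 0.42398 (5 s.f.)

0.42398


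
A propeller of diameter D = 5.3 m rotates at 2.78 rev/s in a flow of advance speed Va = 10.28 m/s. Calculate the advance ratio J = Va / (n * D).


Formula: J = Va / (n * D)
Step 1 — n * D = 2.78 * 5.3 = 14.734
Step 2 — J = 10.28 / 14.734 ≈ 0.69771 (5 s.f.)

0.69771


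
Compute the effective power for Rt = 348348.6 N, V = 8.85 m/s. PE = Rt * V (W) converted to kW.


Formula: PE = Rt * V / 1000 (kW)
Step 1 — PE (W) = 348348.6 * 8.85 = 3082885.11 W
Step 2 — PE (kW) = 3082885.11 / 1000 ≈ 3082.9 kW (5 s.f.)

3082.9 kW


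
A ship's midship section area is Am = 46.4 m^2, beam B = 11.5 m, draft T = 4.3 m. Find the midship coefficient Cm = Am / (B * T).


Formula: Cm = Am / (B * T)
Step 1 — B * T = 11.5 * 4.3 = 49.45 m^2
Step 2 — Cm = 46.4 / 49.45 ≈ 0.93832 (5 s.f.)

0.93832


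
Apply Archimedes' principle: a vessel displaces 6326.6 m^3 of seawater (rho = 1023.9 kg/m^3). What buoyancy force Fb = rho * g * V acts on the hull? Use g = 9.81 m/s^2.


Formula: Fb = rho * g * V
Substituting: Fb = 1023.9 * 9.81 * 6326.6
Intermediate: 1023.9 * 9.81 = 10044.459
Result: Fb = 10044.459 * 6326.6 ≈ 63547000 N (5 s.f.)

63547000 N


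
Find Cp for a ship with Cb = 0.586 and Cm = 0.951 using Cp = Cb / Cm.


Formula: Cp = Cb / Cm
Substituting: Cp = 0.586 / 0.951
Result: Cp ≈ 0.61619 (5 s.f.)

0.61619


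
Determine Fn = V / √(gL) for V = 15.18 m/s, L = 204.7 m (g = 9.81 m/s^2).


Formula: Fn = V / sqrt(g * L)
Step 1 — g * L = 9.81 * 204.7 = 2008.107
Step 2 — sqrt(g * L) = sqrt(2008.107) = 44.811907
Step 3 — Fn = 15.18 / 44.811907 ≈ 0.33875 (5 s.f.)

0.33875


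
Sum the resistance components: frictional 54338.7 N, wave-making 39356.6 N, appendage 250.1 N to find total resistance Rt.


Formula: Rt = Rf + Rw + Ra
Substituting: Rt = 54338.7 + 39356.6 + 250.1
Result: Rt = 93945.4 N

93945.4 N


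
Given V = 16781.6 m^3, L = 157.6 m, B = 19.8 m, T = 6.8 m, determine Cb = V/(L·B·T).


Formula: Cb = V / (L * B * T)
Step 1 — L * B * T = 157.6 * 19.8 * 6.8 = 21219.264 m^3
Step 2 — Cb = 16781.6 / 21219.264 ≈ 0.79087 (5 s.f.)

0.79087


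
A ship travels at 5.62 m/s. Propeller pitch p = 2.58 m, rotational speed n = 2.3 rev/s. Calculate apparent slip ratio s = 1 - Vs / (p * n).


Formula: s = 1 - Vs / (p * n)
Step 1 — p * n = 2.58 * 2.3 = 5.934
Step 2 — Vs / (p*n) = 5.62 / 5.934 = 0.947085 (6 d.p.)
Step 3 — s = 1 - 0.947085 = 0.052915

0.052915


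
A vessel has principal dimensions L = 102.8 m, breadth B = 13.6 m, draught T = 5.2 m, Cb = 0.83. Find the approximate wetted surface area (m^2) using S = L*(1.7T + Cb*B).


Formula: S = 1.7*L*T + V/T with V = Cb*L*B*T, i.e. S = L * (1.7*T + Cb*B)
Step 1 — 1.7*T = 1.7 * 5.2 = 8.84 m
Step 2 — Cb*B = 0.83 * 13.6 = 11.288 m
Step 3 — 1.7*T + Cb*B = 8.84 + 11.288 = 20.128 m
Step 4 — S = 102.8 * 20.128 ≈ 2069.2 m^2 (5 s.f.)

2069.2 m^2


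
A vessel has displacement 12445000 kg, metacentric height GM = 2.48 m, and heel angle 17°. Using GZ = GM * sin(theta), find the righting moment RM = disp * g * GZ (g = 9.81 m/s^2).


Formula: GZ = GM * sin(theta); RM = disp * g * GZ
Step 1 — GZ = 2.48 * sin(17°) = 2.48 * 0.292372 = 0.725083 m
Step 2 — RM = 12445000 * 9.81 * 0.725083 ≈ 88522000 N·m (5 s.f.)

88522000 N·m


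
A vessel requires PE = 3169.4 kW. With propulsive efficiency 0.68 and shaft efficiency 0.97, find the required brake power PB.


Formula: PB = PE / (eta_D * eta_S)
Step 1 — combined efficiency = eta_D * eta_S = 0.68 * 0.97 = 0.6596
Step 2 — PB = 3169.4 / 0.6596 ≈ 4805.0 kW (5 s.f.)

4805.0 kW


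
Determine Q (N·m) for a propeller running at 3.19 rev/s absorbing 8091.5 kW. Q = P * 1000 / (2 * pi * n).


Formula: Q = P_W / (2 * pi * n)
Step 1 — P_W = 8091.5 kW * 1000 = 8091500.0 W
Step 2 — 2 * pi * n = 2 * pi * 3.19 = 20.043361
Step 3 — Q = 8091500.0 / 20.043361 ≈ 403700 N·m (5 s.f.)

403700 N·m


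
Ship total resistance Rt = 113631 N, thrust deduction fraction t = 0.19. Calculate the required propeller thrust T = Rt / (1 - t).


Formula: T = Rt / (1 - t)
Step 1 — (1 - t) = 1 - 0.19 = 0.81
Step 2 — T = 113631 / 0.81 ≈ 140290 N (5 s.f.)

140290 N


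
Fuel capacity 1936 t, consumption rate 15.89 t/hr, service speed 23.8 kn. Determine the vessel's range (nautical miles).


Formula: endurance = fuel / rate; range = endurance * speed
Step 1 — endurance = 1936 / 15.89 = 121.8376 hours
Step 2 — range = 121.8376 * 23.8 ≈ 2899.7 nautical miles (5 s.f.)

2899.7 NM


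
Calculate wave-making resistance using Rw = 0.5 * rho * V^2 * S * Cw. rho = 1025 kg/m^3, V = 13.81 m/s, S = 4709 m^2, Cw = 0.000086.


Formula: Rw = 0.5 * rho * V^2 * S * Cw
Step 1 — V^2 = 13.81^2 = 190.7161
Step 2 — 0.5 * rho * V^2 = 0.5 * 1025 * 190.7161 = 97742.00125
Step 3 — Rw = 97742.00125 * 4709 * 0.000086 ≈ 39583 N (5 s.f.)

39583 N


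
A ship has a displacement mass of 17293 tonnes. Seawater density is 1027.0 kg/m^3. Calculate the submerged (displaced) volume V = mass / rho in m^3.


Formula: V = mass / rho
Step 1 — convert tonnes to kg: 17293 t * 1000 = 17293000 kg
Step 2 — V = 17293000 / 1027.0 ≈ 16838 m^3 (5 s.f.)

16838 m^3


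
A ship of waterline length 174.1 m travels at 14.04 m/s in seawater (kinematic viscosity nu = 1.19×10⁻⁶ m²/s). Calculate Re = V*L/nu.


Formula: Re = V * L / nu
Step 1 — V * L = 14.04 * 174.1 = 2444.364 m^2/s
Step 2 — Re = 2444.364 / 1.19e-6 = 2.05e+09

2.05e+09


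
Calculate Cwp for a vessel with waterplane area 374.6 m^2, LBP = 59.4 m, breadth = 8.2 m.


Formula: Cwp = Aw / (L * B)
Step 1 — L * B = 59.4 * 8.2 = 487.08 m^2
Step 2 — Cwp = 374.6 / 487.08 ≈ 0.76907 (5 s.f.)

0.76907


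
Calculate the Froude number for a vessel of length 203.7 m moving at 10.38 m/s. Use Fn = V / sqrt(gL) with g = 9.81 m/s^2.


Formula: Fn = V / sqrt(g * L)
Step 1 — g * L = 9.81 * 203.7 = 1998.297
Step 2 — sqrt(g * L) = sqrt(1998.297) = 44.702315
Step 3 — Fn = 10.38 / 44.702315 ≈ 0.23220 (5 s.f.)

0.23220


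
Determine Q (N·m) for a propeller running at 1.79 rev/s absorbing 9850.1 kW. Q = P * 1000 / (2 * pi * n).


Formula: Q = P_W / (2 * pi * n)
Step 1 — P_W = 9850.1 kW * 1000 = 9850100.0 W
Step 2 — 2 * pi * n = 2 * pi * 1.79 = 11.246902
Step 3 — Q = 9850100.0 / 11.246902 ≈ 875810 N·m (5 s.f.)

875810 N·m


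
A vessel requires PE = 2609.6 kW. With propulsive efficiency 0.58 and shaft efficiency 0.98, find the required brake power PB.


Formula: PB = PE / (eta_D * eta_S)
Step 1 — combined efficiency = eta_D * eta_S = 0.58 * 0.98 = 0.5684
Step 2 — PB = 2609.6 / 0.5684 ≈ 4591.1 kW (5 s.f.)

4591.1 kW


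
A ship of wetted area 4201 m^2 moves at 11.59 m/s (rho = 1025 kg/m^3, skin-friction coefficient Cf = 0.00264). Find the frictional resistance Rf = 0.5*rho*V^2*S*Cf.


Formula: Rf = 0.5 * rho * V^2 * S * Cf
Step 1 — V^2 = 11.59^2 = 134.3281
Step 2 — 0.5 * rho * V^2 = 0.5 * 1025 * 134.3281 = 68843.15125
Step 3 — Rf = 68843.15125 * 4201 * 0.00264 ≈ 763510 N (5 s.f.)

763510 N


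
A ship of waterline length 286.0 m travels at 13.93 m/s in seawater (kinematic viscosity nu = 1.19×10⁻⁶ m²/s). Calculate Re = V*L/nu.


Formula: Re = V * L / nu
Step 1 — V * L = 13.93 * 286.0 = 3983.98 m^2/s
Step 2 — Re = 3983.98 / 1.19e-6 = 3.35e+09

3.35e+09


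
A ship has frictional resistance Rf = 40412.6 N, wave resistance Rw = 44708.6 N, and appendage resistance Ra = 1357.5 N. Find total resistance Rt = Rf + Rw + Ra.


Formula: Rt = Rf + Rw + Ra
Substituting: Rt = 40412.6 + 44708.6 + 1357.5
Result: Rt = 86478.7 N

86478.7 N


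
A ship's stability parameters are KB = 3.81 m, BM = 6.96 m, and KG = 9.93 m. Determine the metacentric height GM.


Formula: GM = KB + BM - KG
Step 1 — KM = KB + BM = 3.81 + 6.96 = 10.77 m
Step 2 — GM = KM - KG = 10.77 - 9.93 = 0.84 m

0.84 m


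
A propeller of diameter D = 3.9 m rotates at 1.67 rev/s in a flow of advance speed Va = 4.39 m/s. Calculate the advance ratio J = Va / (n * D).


Formula: J = Va / (n * D)
Step 1 — n * D = 1.67 * 3.9 = 6.513
Step 2 — J = 4.39 / 6.513 ≈ 0.67404 (5 s.f.)

0.67404


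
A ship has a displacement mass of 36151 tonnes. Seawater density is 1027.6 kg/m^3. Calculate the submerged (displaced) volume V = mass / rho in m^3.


Formula: V = mass / rho
Step 1 — convert tonnes to kg: 36151 t * 1000 = 36151000 kg
Step 2 — V = 36151000 / 1027.6 ≈ 35180 m^3 (5 s.f.)

35180 m^3


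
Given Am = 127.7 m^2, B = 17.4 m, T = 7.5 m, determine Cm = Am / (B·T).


Formula: Cm = Am / (B * T)
Step 1 — B * T = 17.4 * 7.5 = 130.5 m^2
Step 2 — Cm = 127.7 / 130.5 ≈ 0.97854 (5 s.f.)

0.97854


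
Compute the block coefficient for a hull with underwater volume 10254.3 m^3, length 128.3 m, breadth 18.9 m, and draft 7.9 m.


Formula: Cb = V / (L * B * T)
Step 1 — L * B * T = 128.3 * 18.9 * 7.9 = 19156.473 m^3
Step 2 — Cb = 10254.3 / 19156.473 ≈ 0.53529 (5 s.f.)

0.53529


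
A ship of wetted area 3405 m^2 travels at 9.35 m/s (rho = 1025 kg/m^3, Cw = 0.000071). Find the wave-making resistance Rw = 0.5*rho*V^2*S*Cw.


Formula: Rw = 0.5 * rho * V^2 * S * Cw
Step 1 — V^2 = 9.35^2 = 87.4225
Step 2 — 0.5 * rho * V^2 = 0.5 * 1025 * 87.4225 = 44804.03125
Step 3 — Rw = 44804.03125 * 3405 * 0.000071 ≈ 10832 N (5 s.f.)

10832 N


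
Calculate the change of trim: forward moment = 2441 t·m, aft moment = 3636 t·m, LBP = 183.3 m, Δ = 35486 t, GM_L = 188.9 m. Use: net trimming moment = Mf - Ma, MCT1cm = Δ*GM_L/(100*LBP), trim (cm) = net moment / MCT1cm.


Formula: net trimming moment = Mf - Ma; MCT1cm = Δ*GM_L/(100*LBP); trim = net moment / MCT1cm
Step 1 — net trimming moment = 2441 - 3636 = -1195 t·m
Step 2 — MCT1cm = 35486 * 188.9 / (100 * 183.3) = 365.7013 t·m/cm
Step 3 — trim = -1195 / 365.7013 ≈ -3.2677 cm (5 s.f.)

-3.2677 cm


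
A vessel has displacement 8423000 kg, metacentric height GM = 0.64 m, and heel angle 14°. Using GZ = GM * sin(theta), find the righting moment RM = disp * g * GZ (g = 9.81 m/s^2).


Formula: GZ = GM * sin(theta); RM = disp * g * GZ
Step 1 — GZ = 0.64 * sin(14°) = 0.64 * 0.241922 = 0.15483 m
Step 2 — RM = 8423000 * 9.81 * 0.15483 ≈ 12794000 N·m (5 s.f.)

12794000 N·m


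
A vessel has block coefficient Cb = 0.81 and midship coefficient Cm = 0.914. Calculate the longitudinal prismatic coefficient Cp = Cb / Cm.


Formula: Cp = Cb / Cm
Substituting: Cp = 0.81 / 0.914
Result: Cp ≈ 0.88621 (5 s.f.)

0.88621


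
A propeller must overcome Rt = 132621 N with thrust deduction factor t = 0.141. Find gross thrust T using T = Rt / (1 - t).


Formula: T = Rt / (1 - t)
Step 1 — (1 - t) = 1 - 0.141 = 0.859
Step 2 — T = 132621 / 0.859 ≈ 154390 N (5 s.f.)

154390 N


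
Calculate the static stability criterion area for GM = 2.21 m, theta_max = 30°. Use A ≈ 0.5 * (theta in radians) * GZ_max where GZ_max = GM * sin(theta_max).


Formula: GZ_max = GM * sin(theta); Area = 0.5 * theta_rad * GZ_max
Step 1 — GZ_max = 2.21 * sin(30°) = 2.21 * 0.5 = 1.105 m
Step 2 — theta_rad = 30 * pi/180 = 0.523599 rad
Step 3 — Area = 0.5 * 0.523599 * 1.105 ≈ 0.28929 m·rad (5 s.f.)

0.28929 m·rad


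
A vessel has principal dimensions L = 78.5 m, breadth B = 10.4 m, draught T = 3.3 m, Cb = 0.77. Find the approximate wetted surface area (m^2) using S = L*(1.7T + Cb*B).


Formula: S = 1.7*L*T + V/T with V = Cb*L*B*T, i.e. S = L * (1.7*T + Cb*B)
Step 1 — 1.7*T = 1.7 * 3.3 = 5.61 m
Step 2 — Cb*B = 0.77 * 10.4 = 8.008 m
Step 3 — 1.7*T + Cb*B = 5.61 + 8.008 = 13.618 m
Step 4 — S = 78.5 * 13.618 ≈ 1069.0 m^2 (5 s.f.)

1069.0 m^2


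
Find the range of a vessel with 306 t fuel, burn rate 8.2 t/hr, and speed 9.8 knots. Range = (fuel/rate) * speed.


Formula: endurance = fuel / rate; range = endurance * speed
Step 1 — endurance = 306 / 8.2 = 37.3171 hours
Step 2 — range = 37.3171 * 9.8 ≈ 365.71 nautical miles (5 s.f.)

365.71 NM


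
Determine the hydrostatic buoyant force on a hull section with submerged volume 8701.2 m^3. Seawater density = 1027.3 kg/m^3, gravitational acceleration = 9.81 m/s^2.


Formula: Fb = rho * g * V
Substituting: Fb = 1027.3 * 9.81 * 8701.2
Intermediate: 1027.3 * 9.81 = 10077.813
Result: Fb = 10077.813 * 8701.2 ≈ 87689000 N (5 s.f.)

87689000 N


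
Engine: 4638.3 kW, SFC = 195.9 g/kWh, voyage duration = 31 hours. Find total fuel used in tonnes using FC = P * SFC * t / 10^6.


Formula: FC (tonnes) = P * SFC * t / 1,000,000
Step 1 — P * SFC * t = 4638.3 * 195.9 * 31 = 28167932.07 g
Step 2 — FC (tonnes) = 28167932.07 / 1,000,000 ≈ 28.168 tonnes (5 s.f.)

28.168 tonnes


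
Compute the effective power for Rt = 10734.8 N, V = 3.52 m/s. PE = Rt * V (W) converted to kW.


Formula: PE = Rt * V / 1000 (kW)
Step 1 — PE (W) = 10734.8 * 3.52 = 37786.496 W
Step 2 — PE (kW) = 37786.496 / 1000 ≈ 37.786 kW (5 s.f.)

37.786 kW


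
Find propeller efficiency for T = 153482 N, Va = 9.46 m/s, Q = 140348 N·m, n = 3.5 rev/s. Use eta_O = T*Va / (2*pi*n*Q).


Formula: eta = T * Va / (2 * pi * n * Q)
Step 1 — numerator = T * Va = 153482 * 9.46 = 1451939.72
Step 2 — 2 * pi * n = 2 * pi * 3.5 = 21.991149
Step 3 — denominator = 21.991149 * 140348 = 3086413.78
Step 4 — eta = 1451939.72 / 3086413.78 ≈ 0.47043 (5 s.f.)

0.47043


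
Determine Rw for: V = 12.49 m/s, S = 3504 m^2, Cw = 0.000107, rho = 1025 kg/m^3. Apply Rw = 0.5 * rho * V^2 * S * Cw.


Formula: Rw = 0.5 * rho * V^2 * S * Cw
Step 1 — V^2 = 12.49^2 = 156.0001
Step 2 — 0.5 * rho * V^2 = 0.5 * 1025 * 156.0001 = 79950.05125
Step 3 — Rw = 79950.05125 * 3504 * 0.000107 ≈ 29976 N (5 s.f.)

29976 N


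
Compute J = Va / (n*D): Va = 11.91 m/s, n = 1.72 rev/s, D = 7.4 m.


Formula: J = Va / (n * D)
Step 1 — n * D = 1.72 * 7.4 = 12.728
Step 2 — J = 11.91 / 12.728 ≈ 0.93573 (5 s.f.)

0.93573


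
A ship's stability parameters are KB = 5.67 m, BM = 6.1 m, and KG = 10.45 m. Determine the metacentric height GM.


Formula: GM = KB + BM - KG
Step 1 — KM = KB + BM = 5.67 + 6.1 = 11.77 m
Step 2 — GM = KM - KG = 11.77 - 10.45 = 1.32 m

1.32 m


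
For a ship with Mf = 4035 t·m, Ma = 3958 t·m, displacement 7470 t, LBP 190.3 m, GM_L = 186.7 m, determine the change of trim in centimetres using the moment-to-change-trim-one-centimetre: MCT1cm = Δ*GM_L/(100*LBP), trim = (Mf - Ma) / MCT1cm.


Formula: net trimming moment = Mf - Ma; MCT1cm = Δ*GM_L/(100*LBP); trim = net moment / MCT1cm
Step 1 — net trimming moment = 4035 - 3958 = 77 t·m
Step 2 — MCT1cm = 7470 * 186.7 / (100 * 190.3) = 73.2869 t·m/cm
Step 3 — trim = 77 / 73.2869 ≈ 1.0507 cm (5 s.f.)

1.0507 cm


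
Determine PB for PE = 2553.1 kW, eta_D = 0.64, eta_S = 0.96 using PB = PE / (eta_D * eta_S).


Formula: PB = PE / (eta_D * eta_S)
Step 1 — combined efficiency = eta_D * eta_S = 0.64 * 0.96 = 0.6144
Step 2 — PB = 2553.1 / 0.6144 ≈ 4155.4 kW (5 s.f.)

4155.4 kW


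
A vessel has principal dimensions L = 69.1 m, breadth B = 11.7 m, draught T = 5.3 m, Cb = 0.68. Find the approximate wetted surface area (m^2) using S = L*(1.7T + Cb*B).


Formula: S = 1.7*L*T + V/T with V = Cb*L*B*T, i.e. S = L * (1.7*T + Cb*B)
Step 1 — 1.7*T = 1.7 * 5.3 = 9.01 m
Step 2 — Cb*B = 0.68 * 11.7 = 7.956 m
Step 3 — 1.7*T + Cb*B = 9.01 + 7.956 = 16.966 m
Step 4 — S = 69.1 * 16.966 ≈ 1172.4 m^2 (5 s.f.)

1172.4 m^2


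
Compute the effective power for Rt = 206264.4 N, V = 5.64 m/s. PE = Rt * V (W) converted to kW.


Formula: PE = Rt * V / 1000 (kW)
Step 1 — PE (W) = 206264.4 * 5.64 = 1163331.216 W
Step 2 — PE (kW) = 1163331.216 / 1000 ≈ 1163.3 kW (5 s.f.)

1163.3 kW


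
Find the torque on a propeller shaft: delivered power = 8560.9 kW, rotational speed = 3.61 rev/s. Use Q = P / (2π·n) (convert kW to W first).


Formula: Q = P_W / (2 * pi * n)
Step 1 — P_W = 8560.9 kW * 1000 = 8560900.0 W
Step 2 — 2 * pi * n = 2 * pi * 3.61 = 22.682299
Step 3 — Q = 8560900.0 / 22.682299 ≈ 377430 N·m (5 s.f.)

377430 N·m


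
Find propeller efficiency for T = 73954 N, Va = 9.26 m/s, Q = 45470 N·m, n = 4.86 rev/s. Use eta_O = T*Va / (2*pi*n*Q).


Formula: eta = T * Va / (2 * pi * n * Q)
Step 1 — numerator = T * Va = 73954 * 9.26 = 684814.04
Step 2 — 2 * pi * n = 2 * pi * 4.86 = 30.536281
Step 3 — denominator = 30.536281 * 45470 = 1388484.7
Step 4 — eta = 684814.04 / 1388484.7 ≈ 0.49321 (5 s.f.)

0.49321
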